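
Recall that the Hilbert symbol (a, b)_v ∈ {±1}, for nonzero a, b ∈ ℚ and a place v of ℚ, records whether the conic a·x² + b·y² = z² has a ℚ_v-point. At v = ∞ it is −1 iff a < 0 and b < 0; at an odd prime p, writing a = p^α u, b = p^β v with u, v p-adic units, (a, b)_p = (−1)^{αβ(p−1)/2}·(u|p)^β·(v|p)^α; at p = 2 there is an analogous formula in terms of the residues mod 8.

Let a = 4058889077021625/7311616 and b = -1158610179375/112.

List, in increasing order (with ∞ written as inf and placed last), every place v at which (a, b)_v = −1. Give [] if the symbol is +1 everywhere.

[7, 23]

(a, b) ≡ (665, -33649) mod (ℚ^×)²; places V = {2, 3, 5, 7, 11, 13, 19, 23, 31, ∞}.
(a,b)_19: α=1, u≡16; β=1, v≡12 (mod 19); (16|19)=+1, (12|19)=-1; sign (−1)^1·+1^1·-1^1 = +1.
(a,b)_3: α=4, u≡2; β=6, v≡2 (mod 3); (2|3)=-1, (2|3)=-1; sign (−1)^0·-1^6·-1^4 = +1.
(a,b)_31: α=2, u≡28; β=0, v≡6 (mod 31); (28|31)=+1, (6|31)=-1; sign (−1)^0·+1^0·-1^2 = +1.
(a,b)_23: α=2, u≡11; β=3, v≡12 (mod 23); (11|23)=-1, (12|23)=+1; sign (−1)^0·-1^3·+1^2 = -1.
(a,b)_11: α=2, u≡3; β=1, v≡2 (mod 11); (3|11)=+1, (2|11)=-1; sign (−1)^0·+1^1·-1^2 = +1.
(a,b)_13: α=-4, u≡6; β=0, v≡5 (mod 13); (6|13)=-1, (5|13)=-1; sign (−1)^0·-1^0·-1^-4 = +1.
(a,b)_2: α=-8, β=-4; u≡1, v≡7 (mod 8); ε(u)ε(v)=0·1, αω(v)=-8·0, βω(u)=-4·0; sum ≡ 0  ⇒  +1.
(a,b)_5: α=3, u≡3; β=4, v≡4 (mod 5); (3|5)=-1, (4|5)=+1; sign (−1)^0·-1^4·+1^3 = +1.
(a,b)_∞: sgn(665)=+, sgn(-33649)=−, so +1.
(a,b)_7: α=3, u≡4; β=-1, v≡1 (mod 7); (4|7)=+1, (1|7)=+1; sign (−1)^1·+1^-1·+1^3 = -1.
Ram(665, -33649) = {7, 23}; no ℚ_7-point on the conic.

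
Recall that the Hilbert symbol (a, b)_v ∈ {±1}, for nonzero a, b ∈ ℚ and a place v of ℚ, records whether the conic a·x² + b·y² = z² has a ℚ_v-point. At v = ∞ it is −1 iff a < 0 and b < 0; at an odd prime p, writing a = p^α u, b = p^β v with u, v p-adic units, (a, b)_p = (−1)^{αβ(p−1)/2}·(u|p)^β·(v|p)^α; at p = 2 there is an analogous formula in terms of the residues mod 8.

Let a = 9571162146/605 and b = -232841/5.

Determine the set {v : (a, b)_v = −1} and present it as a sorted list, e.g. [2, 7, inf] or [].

(a, b) ≡ (49797930, -1164205) mod (ℚ^×)²; places V = {2, 3, 5, 7, 11, 13, 17, 29, 31, 37, ∞}.
(a,b)_11: α=-2, u≡8; β=0, v≡8 (mod 11); (8|11)=-1, (8|11)=-1; sign (−1)^0·-1^0·-1^-2 = +1.
(a,b)_7: α=1, u≡4; β=1, v≡3 (mod 7); (4|7)=+1, (3|7)=-1; sign (−1)^1·+1^1·-1^1 = +1.
(a,b)_∞: sgn(49797930)=+, sgn(-1164205)=−, so +1.
(a,b)_13: α=1, u≡1; β=0, v≡3 (mod 13); (1|13)=+1, (3|13)=+1; sign (−1)^0·+1^0·+1^1 = +1.
(a,b)_37: α=1, u≡14; β=1, v≡29 (mod 37); (14|37)=-1, (29|37)=-1; sign (−1)^0·-1^1·-1^1 = +1.
(a,b)_3: α=1, u≡1; β=0, v≡2 (mod 3); (1|3)=+1, (2|3)=-1; sign (−1)^0·+1^0·-1^1 = -1.
(a,b)_29: α=1, u≡13; β=1, v≡24 (mod 29); (13|29)=+1, (24|29)=+1; sign (−1)^0·+1^1·+1^1 = +1.
(a,b)_31: α=2, u≡29; β=1, v≡23 (mod 31); (29|31)=-1, (23|31)=-1; sign (−1)^0·-1^1·-1^2 = -1.
(a,b)_2: α=1, β=0; u≡5, v≡3 (mod 8); ε(u)ε(v)=0·1, αω(v)=1·1, βω(u)=0·1; sum ≡ 1  ⇒  -1.
(a,b)_5: α=-1, u≡1; β=-1, v≡4 (mod 5); (1|5)=+1, (4|5)=+1; sign (−1)^0·+1^-1·+1^-1 = +1.
(a,b)_17: α=1, u≡7; β=0, v≡5 (mod 17); (7|17)=-1, (5|17)=-1; sign (−1)^0·-1^0·-1^1 = -1.
(49797930, -1164205 / ℚ) ramifies at {2, 3, 17, 31}: a division algebra.

[2, 3, 17, 31]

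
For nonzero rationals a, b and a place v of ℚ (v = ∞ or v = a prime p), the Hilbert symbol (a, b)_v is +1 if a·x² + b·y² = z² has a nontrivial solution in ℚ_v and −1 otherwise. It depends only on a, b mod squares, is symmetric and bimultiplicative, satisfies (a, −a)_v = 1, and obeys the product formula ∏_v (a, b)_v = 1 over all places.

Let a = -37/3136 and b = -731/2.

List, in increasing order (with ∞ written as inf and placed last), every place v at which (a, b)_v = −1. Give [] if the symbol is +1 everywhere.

Mod squares: a ≡ -37, b ≡ -1462. Check v ∈ {∞, 2, 7, 17, 37, 43}.
v=7: a=7^-2·(≡5), b=7^0·(≡2) mod 7; (5|7)=-1, (2|7)=+1; (−1)^{-2·0·3}·(-1)^0·(+1)^-2 = +1.
v=2: v_2(a)=-6, v_2(b)=-1; units ≡ 3, 5 (mod 8); ε·ε+αω+βω = 1·0+-6·1+-1·1 ≡ 1  ⇒  (a,b)_2 = -1.
v=37: a=37^1·(≡33), b=37^0·(≡23) mod 37; (33|37)=+1, (23|37)=-1; (−1)^{1·0·18}·(+1)^0·(-1)^1 = -1.
v=∞: -37 < 0 and -1462 < 0  ⇒  (a,b)_∞ = -1.
v=43: a=43^0·(≡41), b=43^1·(≡13) mod 43; (41|43)=+1, (13|43)=+1; (−1)^{0·1·21}·(+1)^1·(+1)^0 = +1.
v=17: a=17^0·(≡6), b=17^1·(≡4) mod 17; (6|17)=-1, (4|17)=+1; (−1)^{0·1·8}·(-1)^1·(+1)^0 = -1.
(-37, -1462 / ℚ) ramifies at {2, 17, 37, ∞}: a division algebra.

[2, 17, 37, inf]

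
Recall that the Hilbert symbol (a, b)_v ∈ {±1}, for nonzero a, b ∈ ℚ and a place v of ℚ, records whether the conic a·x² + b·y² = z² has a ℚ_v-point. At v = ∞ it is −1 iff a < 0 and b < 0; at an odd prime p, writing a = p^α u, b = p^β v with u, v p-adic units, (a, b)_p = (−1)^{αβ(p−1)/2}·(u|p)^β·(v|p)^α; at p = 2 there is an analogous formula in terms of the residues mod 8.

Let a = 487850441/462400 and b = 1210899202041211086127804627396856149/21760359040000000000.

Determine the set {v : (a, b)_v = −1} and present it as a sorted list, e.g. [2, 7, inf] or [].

Mod squares: a ≡ 17081, b ≡ 1937221. Check v ∈ {∞, 2, 5, 7, 11, 13, 17, 19, 23, 29, 31, 41, 47}.
v=13: a=13^4·(≡4), b=13^9·(≡7) mod 13; (4|13)=+1, (7|13)=-1; (−1)^{4·9·6}·(+1)^9·(-1)^4 = +1.
v=2: v_2(a)=-6, v_2(b)=-16; units ≡ 1, 5 (mod 8); ε·ε+αω+βω = 0·0+-6·1+-16·0 ≡ 0  ⇒  (a,b)_2 = +1.
v=7: a=7^0·(≡1), b=7^-6·(≡3) mod 7; (1|7)=+1, (3|7)=-1; (−1)^{0·-6·3}·(+1)^-6·(-1)^0 = +1.
v=47: a=47^0·(≡39), b=47^2·(≡10) mod 47; (39|47)=-1, (10|47)=-1; (−1)^{0·2·23}·(-1)^2·(-1)^0 = +1.
v=31: a=31^1·(≡29), b=31^3·(≡21) mod 31; (29|31)=-1, (21|31)=-1; (−1)^{1·3·15}·(-1)^3·(-1)^1 = -1.
v=5: a=5^-2·(≡1), b=5^-10·(≡4) mod 5; (1|5)=+1, (4|5)=+1; (−1)^{-2·-10·2}·(+1)^-10·(+1)^-2 = +1.
v=11: a=11^0·(≡3), b=11^1·(≡5) mod 11; (3|11)=+1, (5|11)=+1; (−1)^{0·1·5}·(+1)^1·(+1)^0 = +1.
v=19: a=19^1·(≡11), b=19^3·(≡5) mod 19; (11|19)=+1, (5|19)=+1; (−1)^{1·3·9}·(+1)^3·(+1)^1 = -1.
v=29: a=29^1·(≡13), b=29^6·(≡12) mod 29; (13|29)=+1, (12|29)=-1; (−1)^{1·6·14}·(+1)^6·(-1)^1 = -1.
v=17: a=17^-2·(≡15), b=17^-2·(≡11) mod 17; (15|17)=+1, (11|17)=-1; (−1)^{-2·-2·8}·(+1)^-2·(-1)^-2 = +1.
v=23: a=23^0·(≡5), b=23^1·(≡8) mod 23; (5|23)=-1, (8|23)=+1; (−1)^{0·1·11}·(-1)^1·(+1)^0 = -1.
v=41: a=41^0·(≡5), b=41^2·(≡26) mod 41; (5|41)=+1, (26|41)=-1; (−1)^{0·2·20}·(+1)^2·(-1)^0 = +1.
v=∞: 17081 > 0 and 1937221 > 0  ⇒  (a,b)_∞ = +1.
(17081, 1937221 / ℚ) ramifies at {19, 23, 29, 31}: a division algebra.

[19, 23, 29, 31]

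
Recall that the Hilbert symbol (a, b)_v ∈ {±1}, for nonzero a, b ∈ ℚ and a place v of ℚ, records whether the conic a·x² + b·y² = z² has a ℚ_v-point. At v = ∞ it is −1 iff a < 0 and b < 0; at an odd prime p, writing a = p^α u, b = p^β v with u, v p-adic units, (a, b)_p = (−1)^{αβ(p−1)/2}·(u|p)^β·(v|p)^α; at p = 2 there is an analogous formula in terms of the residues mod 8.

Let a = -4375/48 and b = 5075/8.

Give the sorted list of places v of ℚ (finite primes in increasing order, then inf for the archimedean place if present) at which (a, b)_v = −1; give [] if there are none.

(a, b) ≡ (-21, 406) mod (ℚ^×)²; places V = {2, 3, 5, 7, 29, ∞}.
(a,b)_∞: sgn(-21)=−, sgn(406)=+, so +1.
(a,b)_2: α=-4, β=-3; u≡3, v≡3 (mod 8); ε(u)ε(v)=1·1, αω(v)=-4·1, βω(u)=-3·1; sum ≡ 0  ⇒  +1.
(a,b)_3: α=-1, u≡2; β=0, v≡1 (mod 3); (2|3)=-1, (1|3)=+1; sign (−1)^0·-1^0·+1^-1 = +1.
(a,b)_7: α=1, u≡2; β=1, v≡4 (mod 7); (2|7)=+1, (4|7)=+1; sign (−1)^1·+1^1·+1^1 = -1.
(a,b)_5: α=4, u≡1; β=2, v≡1 (mod 5); (1|5)=+1, (1|5)=+1; sign (−1)^0·+1^2·+1^4 = +1.
(a,b)_29: α=0, u≡17; β=1, v≡11 (mod 29); (17|29)=-1, (11|29)=-1; sign (−1)^0·-1^1·-1^0 = -1.
|Ram(-21, 406)| = 2, even; anisotropic at {7, 29}.

[7, 29]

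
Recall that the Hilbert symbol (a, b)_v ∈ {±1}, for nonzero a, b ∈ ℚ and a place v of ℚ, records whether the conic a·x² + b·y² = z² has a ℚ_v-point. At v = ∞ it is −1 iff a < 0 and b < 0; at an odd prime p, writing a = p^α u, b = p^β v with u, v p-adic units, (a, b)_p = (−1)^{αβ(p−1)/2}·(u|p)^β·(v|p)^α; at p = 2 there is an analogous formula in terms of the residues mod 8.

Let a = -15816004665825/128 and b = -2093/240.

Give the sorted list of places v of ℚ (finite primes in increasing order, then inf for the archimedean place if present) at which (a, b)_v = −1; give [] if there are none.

Mod squares: a ≡ -546, b ≡ -31395. Check v ∈ {∞, 2, 3, 5, 7, 13, 23}.
v=23: a=23^4·(≡4), b=23^1·(≡7) mod 23; (4|23)=+1, (7|23)=-1; (−1)^{4·1·11}·(+1)^1·(-1)^4 = +1.
v=3: a=3^1·(≡1), b=3^-1·(≡2) mod 3; (1|3)=+1, (2|3)=-1; (−1)^{1·-1·1}·(+1)^-1·(-1)^1 = +1.
v=∞: -546 < 0 and -31395 < 0  ⇒  (a,b)_∞ = -1.
v=7: a=7^3·(≡5), b=7^1·(≡1) mod 7; (5|7)=-1, (1|7)=+1; (−1)^{3·1·3}·(-1)^1·(+1)^3 = +1.
v=2: v_2(a)=-7, v_2(b)=-4; units ≡ 7, 5 (mod 8); ε·ε+αω+βω = 1·0+-7·1+-4·0 ≡ 1  ⇒  (a,b)_2 = -1.
v=5: a=5^2·(≡4), b=5^-1·(≡4) mod 5; (4|5)=+1, (4|5)=+1; (−1)^{2·-1·2}·(+1)^-1·(+1)^2 = +1.
v=13: a=13^3·(≡10), b=13^1·(≡10) mod 13; (10|13)=+1, (10|13)=+1; (−1)^{3·1·6}·(+1)^1·(+1)^3 = +1.
(-546, -31395 / ℚ) ramifies at {2, ∞}: a division algebra.

[2, inf]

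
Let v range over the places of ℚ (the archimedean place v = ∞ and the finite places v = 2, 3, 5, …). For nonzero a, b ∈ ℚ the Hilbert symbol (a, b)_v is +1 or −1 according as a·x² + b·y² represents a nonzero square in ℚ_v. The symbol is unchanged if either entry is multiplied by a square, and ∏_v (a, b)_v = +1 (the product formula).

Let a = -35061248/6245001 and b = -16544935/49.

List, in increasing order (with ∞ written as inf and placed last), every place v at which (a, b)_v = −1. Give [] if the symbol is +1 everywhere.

[5, 23, 31, inf]

(a, b) ≡ (-62, -136735) mod (ℚ^×)²; places V = {2, 3, 5, 7, 11, 17, 23, 29, 31, 41, 47, ∞}.
(a,b)_47: α=2, u≡34; β=0, v≡26 (mod 47); (34|47)=+1, (26|47)=-1; sign (−1)^0·+1^0·-1^2 = +1.
(a,b)_2: α=9, β=0; u≡1, v≡1 (mod 8); ε(u)ε(v)=0·0, αω(v)=9·0, βω(u)=0·0; sum ≡ 0  ⇒  +1.
(a,b)_17: α=-2, u≡14; β=0, v≡4 (mod 17); (14|17)=-1, (4|17)=+1; sign (−1)^0·-1^0·+1^-2 = +1.
(a,b)_3: α=-2, u≡1; β=0, v≡2 (mod 3); (1|3)=+1, (2|3)=-1; sign (−1)^0·+1^0·-1^-2 = +1.
(a,b)_23: α=0, u≡5; β=1, v≡1 (mod 23); (5|23)=-1, (1|23)=+1; sign (−1)^0·-1^1·+1^0 = -1.
(a,b)_∞: sgn(-62)=−, sgn(-136735)=−, so -1.
(a,b)_41: α=0, u≡37; β=1, v≡24 (mod 41); (37|41)=+1, (24|41)=-1; sign (−1)^0·+1^1·-1^0 = +1.
(a,b)_31: α=1, u≡6; β=0, v≡30 (mod 31); (6|31)=-1, (30|31)=-1; sign (−1)^0·-1^0·-1^1 = -1.
(a,b)_5: α=0, u≡2; β=1, v≡2 (mod 5); (2|5)=-1, (2|5)=-1; sign (−1)^0·-1^1·-1^0 = -1.
(a,b)_11: α=0, u≡5; β=2, v≡10 (mod 11); (5|11)=+1, (10|11)=-1; sign (−1)^0·+1^2·-1^0 = +1.
(a,b)_7: α=-4, u≡4; β=-2, v≡6 (mod 7); (4|7)=+1, (6|7)=-1; sign (−1)^0·+1^-2·-1^-4 = +1.
(a,b)_29: α=0, u≡4; β=1, v≡3 (mod 29); (4|29)=+1, (3|29)=-1; sign (−1)^0·+1^1·-1^0 = +1.
|Ram(-62, -136735)| = 4, even; anisotropic at {5, 23, 31, ∞}.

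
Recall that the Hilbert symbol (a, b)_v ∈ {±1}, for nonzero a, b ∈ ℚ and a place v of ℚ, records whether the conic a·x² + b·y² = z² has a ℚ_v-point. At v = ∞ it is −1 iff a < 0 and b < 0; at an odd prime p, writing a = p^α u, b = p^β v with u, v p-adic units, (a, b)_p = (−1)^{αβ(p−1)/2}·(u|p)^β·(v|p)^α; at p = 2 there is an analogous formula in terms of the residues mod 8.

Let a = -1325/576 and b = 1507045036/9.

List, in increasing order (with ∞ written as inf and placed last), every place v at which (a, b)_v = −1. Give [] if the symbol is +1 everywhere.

[2, 7, 41, 47]

Mod squares: a ≡ -53, b ≡ 376761259. Check v ∈ {∞, 2, 3, 5, 7, 17, 31, 41, 47, 53}.
v=7: a=7^0·(≡6), b=7^1·(≡4) mod 7; (6|7)=-1, (4|7)=+1; (−1)^{0·1·3}·(-1)^1·(+1)^0 = -1.
v=47: a=47^0·(≡11), b=47^1·(≡8) mod 47; (11|47)=-1, (8|47)=+1; (−1)^{0·1·23}·(-1)^1·(+1)^0 = -1.
v=5: a=5^2·(≡2), b=5^0·(≡4) mod 5; (2|5)=-1, (4|5)=+1; (−1)^{2·0·2}·(-1)^0·(+1)^2 = +1.
v=17: a=17^0·(≡8), b=17^1·(≡7) mod 17; (8|17)=+1, (7|17)=-1; (−1)^{0·1·8}·(+1)^1·(-1)^0 = +1.
v=53: a=53^1·(≡49), b=53^1·(≡17) mod 53; (49|53)=+1, (17|53)=+1; (−1)^{1·1·26}·(+1)^1·(+1)^1 = +1.
v=31: a=31^0·(≡28), b=31^1·(≡7) mod 31; (28|31)=+1, (7|31)=+1; (−1)^{0·1·15}·(+1)^1·(+1)^0 = +1.
v=∞: -53 < 0 and 376761259 > 0  ⇒  (a,b)_∞ = +1.
v=3: a=3^-2·(≡1), b=3^-2·(≡1) mod 3; (1|3)=+1, (1|3)=+1; (−1)^{-2·-2·1}·(+1)^-2·(+1)^-2 = +1.
v=41: a=41^0·(≡14), b=41^1·(≡9) mod 41; (14|41)=-1, (9|41)=+1; (−1)^{0·1·20}·(-1)^1·(+1)^0 = -1.
v=2: v_2(a)=-6, v_2(b)=2; units ≡ 3, 3 (mod 8); ε·ε+αω+βω = 1·1+-6·1+2·1 ≡ 1  ⇒  (a,b)_2 = -1.
(-53, 376761259 / ℚ) ramifies at {2, 7, 41, 47}: a division algebra.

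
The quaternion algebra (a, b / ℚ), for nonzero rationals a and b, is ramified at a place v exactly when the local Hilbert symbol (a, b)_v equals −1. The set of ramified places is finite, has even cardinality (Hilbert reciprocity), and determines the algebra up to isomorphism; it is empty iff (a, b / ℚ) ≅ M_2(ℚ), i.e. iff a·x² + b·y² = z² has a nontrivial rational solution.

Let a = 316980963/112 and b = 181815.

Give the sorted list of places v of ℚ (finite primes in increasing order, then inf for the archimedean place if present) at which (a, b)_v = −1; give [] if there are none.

[3, 17, 23, 31]

Mod squares: a ≡ 1458821, b ≡ 181815. Check v ∈ {∞, 2, 3, 5, 7, 13, 17, 23, 31, 41}.
v=31: a=31^0·(≡12), b=31^1·(≡6) mod 31; (12|31)=-1, (6|31)=-1; (−1)^{0·1·15}·(-1)^1·(-1)^0 = -1.
v=7: a=7^-1·(≡6), b=7^0·(≡4) mod 7; (6|7)=-1, (4|7)=+1; (−1)^{-1·0·3}·(-1)^0·(+1)^-1 = +1.
v=∞: 1458821 > 0 and 181815 > 0  ⇒  (a,b)_∞ = +1.
v=23: a=23^1·(≡1), b=23^1·(≡16) mod 23; (1|23)=+1, (16|23)=+1; (−1)^{1·1·11}·(+1)^1·(+1)^1 = -1.
v=5: a=5^0·(≡4), b=5^1·(≡3) mod 5; (4|5)=+1, (3|5)=-1; (−1)^{0·1·2}·(+1)^1·(-1)^0 = +1.
v=41: a=41^1·(≡19), b=41^0·(≡21) mod 41; (19|41)=-1, (21|41)=+1; (−1)^{1·0·20}·(-1)^0·(+1)^1 = +1.
v=17: a=17^1·(≡5), b=17^1·(≡2) mod 17; (5|17)=-1, (2|17)=+1; (−1)^{1·1·8}·(-1)^1·(+1)^1 = -1.
v=3: a=3^2·(≡2), b=3^1·(≡2) mod 3; (2|3)=-1, (2|3)=-1; (−1)^{2·1·1}·(-1)^1·(-1)^2 = -1.
v=2: v_2(a)=-4, v_2(b)=0; units ≡ 5, 7 (mod 8); ε·ε+αω+βω = 0·1+-4·0+0·1 ≡ 0  ⇒  (a,b)_2 = +1.
v=13: a=13^3·(≡12), b=13^0·(≡10) mod 13; (12|13)=+1, (10|13)=+1; (−1)^{3·0·6}·(+1)^0·(+1)^3 = +1.
|Ram(1458821, 181815)| = 4, even; anisotropic at {3, 17, 23, 31}.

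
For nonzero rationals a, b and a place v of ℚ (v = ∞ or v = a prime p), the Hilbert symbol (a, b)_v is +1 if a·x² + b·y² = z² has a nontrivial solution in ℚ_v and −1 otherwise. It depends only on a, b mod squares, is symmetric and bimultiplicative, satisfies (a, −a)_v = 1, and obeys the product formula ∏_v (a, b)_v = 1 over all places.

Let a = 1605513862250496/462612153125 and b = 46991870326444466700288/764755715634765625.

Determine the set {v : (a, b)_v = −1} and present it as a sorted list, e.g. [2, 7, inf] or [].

[3, 5]

(a, b) ≡ (5, 93) mod (ℚ^×)²; places V = {2, 3, 5, 11, 17, 23, 31, ∞}.
(a,b)_11: α=2, u≡5; β=4, v≡4 (mod 11); (5|11)=+1, (4|11)=+1; sign (−1)^0·+1^4·+1^2 = +1.
(a,b)_17: α=2, u≡10; β=4, v≡15 (mod 17); (10|17)=-1, (15|17)=+1; sign (−1)^0·-1^4·+1^2 = +1.
(a,b)_5: α=-5, u≡4; β=-10, v≡3 (mod 5); (4|5)=+1, (3|5)=-1; sign (−1)^0·+1^-10·-1^-5 = -1.
(a,b)_31: α=2, u≡20; β=3, v≡17 (mod 31); (20|31)=+1, (17|31)=-1; sign (−1)^0·+1^3·-1^2 = +1.
(a,b)_∞: sgn(5)=+, sgn(93)=+, so +1.
(a,b)_2: α=16, β=16; u≡5, v≡5 (mod 8); ε(u)ε(v)=0·0, αω(v)=16·1, βω(u)=16·1; sum ≡ 0  ⇒  +1.
(a,b)_3: α=6, u≡2; β=9, v≡1 (mod 3); (2|3)=-1, (1|3)=+1; sign (−1)^0·-1^9·+1^6 = -1.
(a,b)_23: α=-6, u≡21; β=-8, v≡8 (mod 23); (21|23)=-1, (8|23)=+1; sign (−1)^0·-1^-8·+1^-6 = +1.
(5, 93 / ℚ) ramifies at {3, 5}: a division algebra.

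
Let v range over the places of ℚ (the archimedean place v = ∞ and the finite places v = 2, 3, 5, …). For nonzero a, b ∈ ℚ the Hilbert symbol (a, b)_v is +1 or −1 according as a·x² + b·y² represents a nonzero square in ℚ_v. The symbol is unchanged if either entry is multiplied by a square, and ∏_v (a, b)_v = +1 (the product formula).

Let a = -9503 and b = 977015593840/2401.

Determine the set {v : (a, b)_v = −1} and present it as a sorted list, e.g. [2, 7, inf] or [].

[5, 17]

Mod squares: a ≡ -9503, b ≡ 1615. Check v ∈ {∞, 2, 5, 7, 11, 13, 17, 19, 43}.
v=19: a=19^0·(≡16), b=19^1·(≡1) mod 19; (16|19)=+1, (1|19)=+1; (−1)^{0·1·9}·(+1)^1·(+1)^0 = +1.
v=∞: -9503 < 0 and 1615 > 0  ⇒  (a,b)_∞ = +1.
v=5: a=5^0·(≡2), b=5^1·(≡3) mod 5; (2|5)=-1, (3|5)=-1; (−1)^{0·1·2}·(-1)^1·(-1)^0 = -1.
v=17: a=17^1·(≡2), b=17^1·(≡14) mod 17; (2|17)=+1, (14|17)=-1; (−1)^{1·1·8}·(+1)^1·(-1)^1 = -1.
v=2: v_2(a)=0, v_2(b)=4; units ≡ 1, 7 (mod 8); ε·ε+αω+βω = 0·1+0·0+4·0 ≡ 0  ⇒  (a,b)_2 = +1.
v=13: a=13^1·(≡10), b=13^2·(≡12) mod 13; (10|13)=+1, (12|13)=+1; (−1)^{1·2·6}·(+1)^2·(+1)^1 = +1.
v=7: a=7^0·(≡3), b=7^-4·(≡6) mod 7; (3|7)=-1, (6|7)=-1; (−1)^{0·-4·3}·(-1)^-4·(-1)^0 = +1.
v=11: a=11^0·(≡1), b=11^2·(≡5) mod 11; (1|11)=+1, (5|11)=+1; (−1)^{0·2·5}·(+1)^2·(+1)^0 = +1.
v=43: a=43^1·(≡37), b=43^2·(≡41) mod 43; (37|43)=-1, (41|43)=+1; (−1)^{1·2·21}·(-1)^2·(+1)^1 = +1.
Ram(-9503, 1615) = {5, 17}; no ℚ_5-point on the conic.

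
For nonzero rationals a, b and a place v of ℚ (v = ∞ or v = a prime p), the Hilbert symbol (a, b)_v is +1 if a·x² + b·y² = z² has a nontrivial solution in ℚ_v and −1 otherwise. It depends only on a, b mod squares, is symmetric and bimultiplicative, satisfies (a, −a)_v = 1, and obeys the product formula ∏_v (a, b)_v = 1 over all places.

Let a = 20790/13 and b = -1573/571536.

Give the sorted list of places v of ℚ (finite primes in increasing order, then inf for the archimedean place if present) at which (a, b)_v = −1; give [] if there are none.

(a, b) ≡ (30030, -13) mod (ℚ^×)²; places V = {2, 3, 5, 7, 11, 13, ∞}.
(a,b)_∞: sgn(30030)=+, sgn(-13)=−, so +1.
(a,b)_11: α=1, u≡10; β=2, v≡1 (mod 11); (10|11)=-1, (1|11)=+1; sign (−1)^0·-1^2·+1^1 = +1.
(a,b)_5: α=1, u≡1; β=0, v≡2 (mod 5); (1|5)=+1, (2|5)=-1; sign (−1)^0·+1^0·-1^1 = -1.
(a,b)_2: α=1, β=-4; u≡7, v≡3 (mod 8); ε(u)ε(v)=1·1, αω(v)=1·1, βω(u)=-4·0; sum ≡ 0  ⇒  +1.
(a,b)_3: α=3, u≡2; β=-6, v≡2 (mod 3); (2|3)=-1, (2|3)=-1; sign (−1)^0·-1^-6·-1^3 = -1.
(a,b)_13: α=-1, u≡3; β=1, v≡12 (mod 13); (3|13)=+1, (12|13)=+1; sign (−1)^0·+1^1·+1^-1 = +1.
(a,b)_7: α=1, u≡5; β=-2, v≡1 (mod 7); (5|7)=-1, (1|7)=+1; sign (−1)^0·-1^-2·+1^1 = +1.
|Ram(30030, -13)| = 2, even; anisotropic at {3, 5}.

[3, 5]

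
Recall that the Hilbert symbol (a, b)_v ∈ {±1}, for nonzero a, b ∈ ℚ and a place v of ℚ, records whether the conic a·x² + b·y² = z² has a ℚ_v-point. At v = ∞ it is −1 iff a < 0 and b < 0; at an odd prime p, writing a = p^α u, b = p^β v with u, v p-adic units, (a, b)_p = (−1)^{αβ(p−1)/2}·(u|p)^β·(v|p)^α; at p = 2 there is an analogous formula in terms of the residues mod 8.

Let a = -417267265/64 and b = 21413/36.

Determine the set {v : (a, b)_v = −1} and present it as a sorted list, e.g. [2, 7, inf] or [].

(a, b) ≡ (-2185, 437) mod (ℚ^×)²; places V = {2, 3, 5, 7, 19, 23, ∞}.
(a,b)_∞: sgn(-2185)=−, sgn(437)=+, so +1.
(a,b)_2: α=-6, β=-2; u≡7, v≡5 (mod 8); ε(u)ε(v)=1·0, αω(v)=-6·1, βω(u)=-2·0; sum ≡ 0  ⇒  +1.
(a,b)_23: α=3, u≡5; β=1, v≡15 (mod 23); (5|23)=-1, (15|23)=-1; sign (−1)^1·-1^1·-1^3 = -1.
(a,b)_7: α=0, u≡5; β=2, v≡3 (mod 7); (5|7)=-1, (3|7)=-1; sign (−1)^0·-1^2·-1^0 = +1.
(a,b)_5: α=1, u≡3; β=0, v≡3 (mod 5); (3|5)=-1, (3|5)=-1; sign (−1)^0·-1^0·-1^1 = -1.
(a,b)_3: α=0, u≡2; β=-2, v≡2 (mod 3); (2|3)=-1, (2|3)=-1; sign (−1)^0·-1^-2·-1^0 = +1.
(a,b)_19: α=3, u≡14; β=1, v≡16 (mod 19); (14|19)=-1, (16|19)=+1; sign (−1)^1·-1^1·+1^3 = +1.
Ram(-2185, 437) = {5, 23}; no ℚ_5-point on the conic.

[5, 23]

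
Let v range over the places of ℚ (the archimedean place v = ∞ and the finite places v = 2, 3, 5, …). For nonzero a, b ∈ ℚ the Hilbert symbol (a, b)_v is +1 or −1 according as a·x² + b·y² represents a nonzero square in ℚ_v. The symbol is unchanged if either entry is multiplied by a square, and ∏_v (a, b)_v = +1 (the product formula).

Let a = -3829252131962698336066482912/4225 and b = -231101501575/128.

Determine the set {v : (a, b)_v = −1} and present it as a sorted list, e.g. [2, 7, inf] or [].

Mod squares: a ≡ -37582, b ≡ -1305566. Check v ∈ {∞, 2, 3, 5, 7, 13, 17, 19, 23, 43, 47}.
v=5: a=5^-2·(≡2), b=5^2·(≡4) mod 5; (2|5)=-1, (4|5)=+1; (−1)^{-2·2·2}·(-1)^2·(+1)^-2 = +1.
v=13: a=13^-2·(≡3), b=13^0·(≡11) mod 13; (3|13)=+1, (11|13)=-1; (−1)^{-2·0·6}·(+1)^0·(-1)^-2 = +1.
v=43: a=43^3·(≡26), b=43^1·(≡12) mod 43; (26|43)=-1, (12|43)=-1; (−1)^{3·1·21}·(-1)^1·(-1)^3 = -1.
v=∞: -37582 < 0 and -1305566 < 0  ⇒  (a,b)_∞ = -1.
v=47: a=47^4·(≡36), b=47^1·(≡46) mod 47; (36|47)=+1, (46|47)=-1; (−1)^{4·1·23}·(+1)^1·(-1)^4 = +1.
v=23: a=23^1·(≡10), b=23^0·(≡18) mod 23; (10|23)=-1, (18|23)=+1; (−1)^{1·0·11}·(-1)^0·(+1)^1 = +1.
v=17: a=17^6·(≡6), b=17^3·(≡8) mod 17; (6|17)=-1, (8|17)=+1; (−1)^{6·3·8}·(-1)^3·(+1)^6 = -1.
v=7: a=7^0·(≡2), b=7^2·(≡1) mod 7; (2|7)=+1, (1|7)=+1; (−1)^{0·2·3}·(+1)^2·(+1)^0 = +1.
v=3: a=3^4·(≡2), b=3^0·(≡1) mod 3; (2|3)=-1, (1|3)=+1; (−1)^{4·0·1}·(-1)^0·(+1)^4 = +1.
v=2: v_2(a)=5, v_2(b)=-7; units ≡ 1, 1 (mod 8); ε·ε+αω+βω = 0·0+5·0+-7·0 ≡ 0  ⇒  (a,b)_2 = +1.
v=19: a=19^3·(≡16), b=19^1·(≡17) mod 19; (16|19)=+1, (17|19)=+1; (−1)^{3·1·9}·(+1)^1·(+1)^3 = -1.
(-37582, -1305566 / ℚ) ramifies at {17, 19, 43, ∞}: a division algebra.

[17, 19, 43, inf]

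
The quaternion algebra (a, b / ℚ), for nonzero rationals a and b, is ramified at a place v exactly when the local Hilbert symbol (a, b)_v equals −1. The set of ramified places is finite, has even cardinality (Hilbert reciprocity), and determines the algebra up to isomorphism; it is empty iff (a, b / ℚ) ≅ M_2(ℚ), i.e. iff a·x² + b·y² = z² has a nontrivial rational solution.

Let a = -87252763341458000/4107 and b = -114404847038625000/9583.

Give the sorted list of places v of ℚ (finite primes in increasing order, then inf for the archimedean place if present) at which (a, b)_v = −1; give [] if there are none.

[7, 11, 13, inf]

Mod squares: a ≡ -15, b ≡ -6006. Check v ∈ {∞, 2, 3, 5, 7, 11, 13, 17, 19, 37}.
v=19: a=19^2·(≡17), b=19^2·(≡7) mod 19; (17|19)=+1, (7|19)=+1; (−1)^{2·2·9}·(+1)^2·(+1)^2 = +1.
v=17: a=17^2·(≡13), b=17^2·(≡3) mod 17; (13|17)=+1, (3|17)=-1; (−1)^{2·2·8}·(+1)^2·(-1)^2 = +1.
v=7: a=7^0·(≡3), b=7^-1·(≡6) mod 7; (3|7)=-1, (6|7)=-1; (−1)^{0·-1·3}·(-1)^-1·(-1)^0 = -1.
v=13: a=13^4·(≡2), b=13^3·(≡6) mod 13; (2|13)=-1, (6|13)=-1; (−1)^{4·3·6}·(-1)^3·(-1)^4 = -1.
v=37: a=37^-2·(≡20), b=37^-2·(≡1) mod 37; (20|37)=-1, (1|37)=+1; (−1)^{-2·-2·18}·(-1)^-2·(+1)^-2 = +1.
v=11: a=11^4·(≡7), b=11^3·(≡9) mod 11; (7|11)=-1, (9|11)=+1; (−1)^{4·3·5}·(-1)^3·(+1)^4 = -1.
v=∞: -15 < 0 and -6006 < 0  ⇒  (a,b)_∞ = -1.
v=3: a=3^-1·(≡1), b=3^1·(≡2) mod 3; (1|3)=+1, (2|3)=-1; (−1)^{-1·1·1}·(+1)^1·(-1)^-1 = +1.
v=5: a=5^3·(≡3), b=5^6·(≡1) mod 5; (3|5)=-1, (1|5)=+1; (−1)^{3·6·2}·(-1)^6·(+1)^3 = +1.
v=2: v_2(a)=4, v_2(b)=3; units ≡ 1, 5 (mod 8); ε·ε+αω+βω = 0·0+4·1+3·0 ≡ 0  ⇒  (a,b)_2 = +1.
Ram(-15, -6006) = {7, 11, 13, ∞}; no ℚ_7-point on the conic.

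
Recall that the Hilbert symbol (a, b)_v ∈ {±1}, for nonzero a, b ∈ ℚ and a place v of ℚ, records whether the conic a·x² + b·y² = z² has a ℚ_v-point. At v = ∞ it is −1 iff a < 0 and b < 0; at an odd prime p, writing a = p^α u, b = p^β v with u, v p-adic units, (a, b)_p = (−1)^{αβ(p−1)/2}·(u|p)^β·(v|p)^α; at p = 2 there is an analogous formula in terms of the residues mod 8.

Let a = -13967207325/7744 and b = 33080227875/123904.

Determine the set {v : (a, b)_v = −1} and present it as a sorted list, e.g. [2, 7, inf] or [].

Mod squares: a ≡ -93, b ≡ 8835. Check v ∈ {∞, 2, 3, 5, 11, 19, 31, 43}.
v=5: a=5^2·(≡3), b=5^3·(≡2) mod 5; (3|5)=-1, (2|5)=-1; (−1)^{2·3·2}·(-1)^3·(-1)^2 = -1.
v=2: v_2(a)=-6, v_2(b)=-10; units ≡ 3, 3 (mod 8); ε·ε+αω+βω = 1·1+-6·1+-10·1 ≡ 1  ⇒  (a,b)_2 = -1.
v=19: a=19^2·(≡14), b=19^1·(≡1) mod 19; (14|19)=-1, (1|19)=+1; (−1)^{2·1·9}·(-1)^1·(+1)^2 = -1.
v=11: a=11^-2·(≡8), b=11^-2·(≡2) mod 11; (8|11)=-1, (2|11)=-1; (−1)^{-2·-2·5}·(-1)^-2·(-1)^-2 = +1.
v=31: a=31^1·(≡19), b=31^1·(≡3) mod 31; (19|31)=+1, (3|31)=-1; (−1)^{1·1·15}·(+1)^1·(-1)^1 = +1.
v=∞: -93 < 0 and 8835 > 0  ⇒  (a,b)_∞ = +1.
v=43: a=43^2·(≡25), b=43^2·(≡12) mod 43; (25|43)=+1, (12|43)=-1; (−1)^{2·2·21}·(+1)^2·(-1)^2 = +1.
v=3: a=3^3·(≡2), b=3^5·(≡2) mod 3; (2|3)=-1, (2|3)=-1; (−1)^{3·5·1}·(-1)^5·(-1)^3 = -1.
|Ram(-93, 8835)| = 4, even; anisotropic at {2, 3, 5, 19}.

[2, 3, 5, 19]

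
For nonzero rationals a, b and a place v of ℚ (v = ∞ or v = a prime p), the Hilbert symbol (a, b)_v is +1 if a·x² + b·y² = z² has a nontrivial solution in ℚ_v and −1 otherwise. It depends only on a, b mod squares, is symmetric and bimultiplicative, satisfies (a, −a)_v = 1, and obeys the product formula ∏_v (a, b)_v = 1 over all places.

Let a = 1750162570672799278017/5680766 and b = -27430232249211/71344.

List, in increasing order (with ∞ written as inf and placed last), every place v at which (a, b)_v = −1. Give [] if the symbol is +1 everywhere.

Mod squares: a ≡ 49742, b ≡ -4641. Check v ∈ {∞, 2, 3, 7, 11, 13, 17, 19, 29}.
v=17: a=17^1·(≡9), b=17^1·(≡4) mod 17; (9|17)=+1, (4|17)=+1; (−1)^{1·1·8}·(+1)^1·(+1)^1 = +1.
v=3: a=3^2·(≡2), b=3^1·(≡1) mod 3; (2|3)=-1, (1|3)=+1; (−1)^{2·1·1}·(-1)^1·(+1)^2 = -1.
v=19: a=19^3·(≡18), b=19^2·(≡8) mod 19; (18|19)=-1, (8|19)=-1; (−1)^{3·2·9}·(-1)^2·(-1)^3 = -1.
v=11: a=11^9·(≡5), b=11^6·(≡9) mod 11; (5|11)=+1, (9|11)=+1; (−1)^{9·6·5}·(+1)^6·(+1)^9 = +1.
v=7: a=7^-5·(≡4), b=7^-3·(≡4) mod 7; (4|7)=+1, (4|7)=+1; (−1)^{-5·-3·3}·(+1)^-3·(+1)^-5 = -1.
v=13: a=13^-2·(≡1), b=13^-1·(≡7) mod 13; (1|13)=+1, (7|13)=-1; (−1)^{-2·-1·6}·(+1)^-1·(-1)^-2 = +1.
v=∞: 49742 > 0 and -4641 < 0  ⇒  (a,b)_∞ = +1.
v=2: v_2(a)=-1, v_2(b)=-4; units ≡ 7, 7 (mod 8); ε·ε+αω+βω = 1·1+-1·0+-4·0 ≡ 1  ⇒  (a,b)_2 = -1.
v=29: a=29^4·(≡13), b=29^2·(≡9) mod 29; (13|29)=+1, (9|29)=+1; (−1)^{4·2·14}·(+1)^2·(+1)^4 = +1.
|Ram(49742, -4641)| = 4, even; anisotropic at {2, 3, 7, 19}.

[2, 3, 7, 19]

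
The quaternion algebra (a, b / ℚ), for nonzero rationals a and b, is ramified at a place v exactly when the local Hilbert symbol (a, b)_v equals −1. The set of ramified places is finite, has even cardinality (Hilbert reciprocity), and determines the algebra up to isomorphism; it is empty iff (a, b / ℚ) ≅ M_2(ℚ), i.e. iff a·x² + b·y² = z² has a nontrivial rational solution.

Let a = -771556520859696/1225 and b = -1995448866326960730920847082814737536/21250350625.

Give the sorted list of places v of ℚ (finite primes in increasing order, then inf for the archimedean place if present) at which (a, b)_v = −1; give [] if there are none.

Mod squares: a ≡ -236379, b ≡ -25346. Check v ∈ {∞, 2, 3, 5, 7, 11, 13, 17, 19, 23, 29}.
v=3: a=3^7·(≡2), b=3^14·(≡1) mod 3; (2|3)=-1, (1|3)=+1; (−1)^{7·14·1}·(-1)^14·(+1)^7 = +1.
v=7: a=7^-2·(≡4), b=7^-6·(≡1) mod 7; (4|7)=+1, (1|7)=+1; (−1)^{-2·-6·3}·(+1)^-6·(+1)^-2 = +1.
v=17: a=17^0·(≡14), b=17^-2·(≡2) mod 17; (14|17)=-1, (2|17)=+1; (−1)^{0·-2·8}·(-1)^-2·(+1)^0 = +1.
v=∞: -236379 < 0 and -25346 < 0  ⇒  (a,b)_∞ = -1.
v=19: a=19^1·(≡11), b=19^3·(≡13) mod 19; (11|19)=+1, (13|19)=-1; (−1)^{1·3·9}·(+1)^3·(-1)^1 = +1.
v=11: a=11^1·(≡5), b=11^2·(≡1) mod 11; (5|11)=+1, (1|11)=+1; (−1)^{1·2·5}·(+1)^2·(+1)^1 = +1.
v=2: v_2(a)=4, v_2(b)=7; units ≡ 5, 7 (mod 8); ε·ε+αω+βω = 0·1+4·0+7·1 ≡ 1  ⇒  (a,b)_2 = -1.
v=13: a=13^1·(≡12), b=13^2·(≡12) mod 13; (12|13)=+1, (12|13)=+1; (−1)^{1·2·6}·(+1)^2·(+1)^1 = +1.
v=5: a=5^-2·(≡1), b=5^-4·(≡4) mod 5; (1|5)=+1, (4|5)=+1; (−1)^{-2·-4·2}·(+1)^-4·(+1)^-2 = +1.
v=29: a=29^1·(≡3), b=29^3·(≡22) mod 29; (3|29)=-1, (22|29)=+1; (−1)^{1·3·14}·(-1)^3·(+1)^1 = -1.
v=23: a=23^4·(≡19), b=23^11·(≡12) mod 23; (19|23)=-1, (12|23)=+1; (−1)^{4·11·11}·(-1)^11·(+1)^4 = -1.
(-236379, -25346 / ℚ) ramifies at {2, 23, 29, ∞}: a division algebra.

[2, 23, 29, inf]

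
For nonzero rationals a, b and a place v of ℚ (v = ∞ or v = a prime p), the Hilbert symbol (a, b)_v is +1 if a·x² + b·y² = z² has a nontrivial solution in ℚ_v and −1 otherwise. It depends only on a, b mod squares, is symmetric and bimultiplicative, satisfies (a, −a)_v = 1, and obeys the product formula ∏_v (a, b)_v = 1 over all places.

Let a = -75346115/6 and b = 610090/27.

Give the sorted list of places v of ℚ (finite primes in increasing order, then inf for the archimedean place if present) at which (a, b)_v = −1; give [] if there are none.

[2, 5]

Mod squares: a ≡ -7410, b ≡ 30. Check v ∈ {∞, 2, 3, 5, 13, 19}.
v=2: v_2(a)=-1, v_2(b)=1; units ≡ 7, 7 (mod 8); ε·ε+αω+βω = 1·1+-1·0+1·0 ≡ 1  ⇒  (a,b)_2 = -1.
v=19: a=19^3·(≡9), b=19^2·(≡7) mod 19; (9|19)=+1, (7|19)=+1; (−1)^{3·2·9}·(+1)^2·(+1)^3 = +1.
v=3: a=3^-1·(≡2), b=3^-3·(≡1) mod 3; (2|3)=-1, (1|3)=+1; (−1)^{-1·-3·1}·(-1)^-3·(+1)^-1 = +1.
v=5: a=5^1·(≡2), b=5^1·(≡4) mod 5; (2|5)=-1, (4|5)=+1; (−1)^{1·1·2}·(-1)^1·(+1)^1 = -1.
v=13: a=13^3·(≡2), b=13^2·(≡9) mod 13; (2|13)=-1, (9|13)=+1; (−1)^{3·2·6}·(-1)^2·(+1)^3 = +1.
v=∞: -7410 < 0 and 30 > 0  ⇒  (a,b)_∞ = +1.
(-7410, 30 / ℚ) ramifies at {2, 5}: a division algebra.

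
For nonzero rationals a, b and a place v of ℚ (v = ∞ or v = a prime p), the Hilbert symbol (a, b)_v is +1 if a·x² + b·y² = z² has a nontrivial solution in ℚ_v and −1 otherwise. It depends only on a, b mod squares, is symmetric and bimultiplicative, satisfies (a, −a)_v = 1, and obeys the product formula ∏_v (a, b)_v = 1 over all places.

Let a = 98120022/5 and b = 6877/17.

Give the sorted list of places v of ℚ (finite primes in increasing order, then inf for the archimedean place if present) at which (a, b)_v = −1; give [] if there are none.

[2, 3]

(a, b) ≡ (510510, 221) mod (ℚ^×)²; places V = {2, 3, 5, 7, 11, 13, 17, 23, 31, ∞}.
(a,b)_13: α=1, u≡10; β=1, v≡12 (mod 13); (10|13)=+1, (12|13)=+1; sign (−1)^0·+1^1·+1^1 = +1.
(a,b)_11: α=1, u≡5; β=0, v≡4 (mod 11); (5|11)=+1, (4|11)=+1; sign (−1)^0·+1^0·+1^1 = +1.
(a,b)_7: α=1, u≡2; β=0, v≡1 (mod 7); (2|7)=+1, (1|7)=+1; sign (−1)^0·+1^0·+1^1 = +1.
(a,b)_31: α=2, u≡10; β=0, v≡7 (mod 31); (10|31)=+1, (7|31)=+1; sign (−1)^0·+1^0·+1^2 = +1.
(a,b)_5: α=-1, u≡2; β=0, v≡1 (mod 5); (2|5)=-1, (1|5)=+1; sign (−1)^0·-1^0·+1^-1 = +1.
(a,b)_∞: sgn(510510)=+, sgn(221)=+, so +1.
(a,b)_23: α=0, u≡18; β=2, v≡17 (mod 23); (18|23)=+1, (17|23)=-1; sign (−1)^0·+1^2·-1^0 = +1.
(a,b)_2: α=1, β=0; u≡7, v≡5 (mod 8); ε(u)ε(v)=1·0, αω(v)=1·1, βω(u)=0·0; sum ≡ 1  ⇒  -1.
(a,b)_17: α=1, u≡9; β=-1, v≡9 (mod 17); (9|17)=+1, (9|17)=+1; sign (−1)^0·+1^-1·+1^1 = +1.
(a,b)_3: α=1, u≡1; β=0, v≡2 (mod 3); (1|3)=+1, (2|3)=-1; sign (−1)^0·+1^0·-1^1 = -1.
(510510, 221 / ℚ) ramifies at {2, 3}: a division algebra.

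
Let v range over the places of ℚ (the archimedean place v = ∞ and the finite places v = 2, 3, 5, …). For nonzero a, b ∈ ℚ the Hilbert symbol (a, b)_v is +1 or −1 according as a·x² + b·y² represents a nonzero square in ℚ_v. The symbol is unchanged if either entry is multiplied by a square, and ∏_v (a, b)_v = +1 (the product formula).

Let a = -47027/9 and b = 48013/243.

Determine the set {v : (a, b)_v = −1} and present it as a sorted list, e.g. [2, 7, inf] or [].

[7, 31, 37, 41]

Mod squares: a ≡ -47027, b ≡ 399. Check v ∈ {∞, 2, 3, 7, 19, 31, 37, 41}.
v=7: a=7^0·(≡3), b=7^1·(≡4) mod 7; (3|7)=-1, (4|7)=+1; (−1)^{0·1·3}·(-1)^1·(+1)^0 = -1.
v=∞: -47027 < 0 and 399 > 0  ⇒  (a,b)_∞ = +1.
v=2: v_2(a)=0, v_2(b)=0; units ≡ 5, 7 (mod 8); ε·ε+αω+βω = 0·1+0·0+0·1 ≡ 0  ⇒  (a,b)_2 = +1.
v=19: a=19^0·(≡4), b=19^3·(≡3) mod 19; (4|19)=+1, (3|19)=-1; (−1)^{0·3·9}·(+1)^3·(-1)^0 = +1.
v=3: a=3^-2·(≡1), b=3^-5·(≡1) mod 3; (1|3)=+1, (1|3)=+1; (−1)^{-2·-5·1}·(+1)^-5·(+1)^-2 = +1.
v=41: a=41^1·(≡32), b=41^0·(≡13) mod 41; (32|41)=+1, (13|41)=-1; (−1)^{1·0·20}·(+1)^0·(-1)^1 = -1.
v=31: a=31^1·(≡14), b=31^0·(≡26) mod 31; (14|31)=+1, (26|31)=-1; (−1)^{1·0·15}·(+1)^0·(-1)^1 = -1.
v=37: a=37^1·(≡15), b=37^0·(≡17) mod 37; (15|37)=-1, (17|37)=-1; (−1)^{1·0·18}·(-1)^0·(-1)^1 = -1.
Ram(-47027, 399) = {7, 31, 37, 41}; no ℚ_7-point on the conic.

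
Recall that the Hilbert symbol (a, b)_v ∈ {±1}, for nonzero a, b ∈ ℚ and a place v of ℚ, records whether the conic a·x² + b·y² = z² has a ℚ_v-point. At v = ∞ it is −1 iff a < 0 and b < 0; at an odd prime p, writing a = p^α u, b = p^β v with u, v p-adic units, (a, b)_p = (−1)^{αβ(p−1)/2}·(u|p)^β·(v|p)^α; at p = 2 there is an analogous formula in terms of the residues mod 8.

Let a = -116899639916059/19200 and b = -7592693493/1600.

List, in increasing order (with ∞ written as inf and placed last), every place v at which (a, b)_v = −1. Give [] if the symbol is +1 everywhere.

(a, b) ≡ (-273, -74613) mod (ℚ^×)²; places V = {2, 3, 5, 7, 11, 13, 17, 19, 29, ∞}.
(a,b)_19: α=2, u≡12; β=1, v≡5 (mod 19); (12|19)=-1, (5|19)=+1; sign (−1)^0·-1^1·+1^2 = -1.
(a,b)_2: α=-8, β=-6; u≡7, v≡3 (mod 8); ε(u)ε(v)=1·1, αω(v)=-8·1, βω(u)=-6·0; sum ≡ 1  ⇒  -1.
(a,b)_5: α=-2, u≡2; β=-2, v≡3 (mod 5); (2|5)=-1, (3|5)=-1; sign (−1)^0·-1^-2·-1^-2 = +1.
(a,b)_29: α=2, u≡12; β=2, v≡4 (mod 29); (12|29)=-1, (4|29)=+1; sign (−1)^0·-1^2·+1^2 = +1.
(a,b)_∞: sgn(-273)=−, sgn(-74613)=−, so -1.
(a,b)_11: α=4, u≡7; β=3, v≡4 (mod 11); (7|11)=-1, (4|11)=+1; sign (−1)^0·-1^3·+1^4 = -1.
(a,b)_3: α=-1, u≡2; β=1, v≡2 (mod 3); (2|3)=-1, (2|3)=-1; sign (−1)^1·-1^1·-1^-1 = -1.
(a,b)_13: α=1, u≡2; β=0, v≡5 (mod 13); (2|13)=-1, (5|13)=-1; sign (−1)^0·-1^0·-1^1 = -1.
(a,b)_17: α=2, u≡2; β=1, v≡10 (mod 17); (2|17)=+1, (10|17)=-1; sign (−1)^0·+1^1·-1^2 = +1.
(a,b)_7: α=1, u≡3; β=1, v≡1 (mod 7); (3|7)=-1, (1|7)=+1; sign (−1)^1·-1^1·+1^1 = +1.
(-273, -74613 / ℚ) ramifies at {2, 3, 11, 13, 19, ∞}: a division algebra.

[2, 3, 11, 13, 19, inf]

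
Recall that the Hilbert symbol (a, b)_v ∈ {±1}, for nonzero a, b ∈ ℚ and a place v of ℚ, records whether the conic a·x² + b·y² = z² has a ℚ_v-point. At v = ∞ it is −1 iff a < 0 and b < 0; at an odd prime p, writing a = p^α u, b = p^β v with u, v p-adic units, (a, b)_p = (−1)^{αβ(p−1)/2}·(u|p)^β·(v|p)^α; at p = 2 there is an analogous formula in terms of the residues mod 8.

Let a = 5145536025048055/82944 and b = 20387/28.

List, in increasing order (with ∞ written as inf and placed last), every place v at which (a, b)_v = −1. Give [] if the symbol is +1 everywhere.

[13, 19, 23, 37]

Mod squares: a ≡ 1495, b ≡ 142709. Check v ∈ {∞, 2, 3, 5, 7, 13, 19, 23, 29, 37}.
v=19: a=19^2·(≡10), b=19^1·(≡1) mod 19; (10|19)=-1, (1|19)=+1; (−1)^{2·1·9}·(-1)^1·(+1)^2 = -1.
v=∞: 1495 > 0 and 142709 > 0  ⇒  (a,b)_∞ = +1.
v=5: a=5^1·(≡4), b=5^0·(≡4) mod 5; (4|5)=+1, (4|5)=+1; (−1)^{1·0·2}·(+1)^0·(+1)^1 = +1.
v=7: a=7^2·(≡1), b=7^-1·(≡6) mod 7; (1|7)=+1, (6|7)=-1; (−1)^{2·-1·3}·(+1)^-1·(-1)^2 = +1.
v=29: a=29^2·(≡4), b=29^1·(≡22) mod 29; (4|29)=+1, (22|29)=+1; (−1)^{2·1·14}·(+1)^1·(+1)^2 = +1.
v=23: a=23^1·(≡15), b=23^0·(≡11) mod 23; (15|23)=-1, (11|23)=-1; (−1)^{1·0·11}·(-1)^0·(-1)^1 = -1.
v=2: v_2(a)=-10, v_2(b)=-2; units ≡ 7, 5 (mod 8); ε·ε+αω+βω = 1·0+-10·1+-2·0 ≡ 0  ⇒  (a,b)_2 = +1.
v=3: a=3^-4·(≡1), b=3^0·(≡2) mod 3; (1|3)=+1, (2|3)=-1; (−1)^{-4·0·1}·(+1)^0·(-1)^-4 = +1.
v=37: a=37^2·(≡20), b=37^1·(≡21) mod 37; (20|37)=-1, (21|37)=+1; (−1)^{2·1·18}·(-1)^1·(+1)^2 = -1.
v=13: a=13^3·(≡7), b=13^0·(≡8) mod 13; (7|13)=-1, (8|13)=-1; (−1)^{3·0·6}·(-1)^0·(-1)^3 = -1.
Ram(1495, 142709) = {13, 19, 23, 37}; no ℚ_13-point on the conic.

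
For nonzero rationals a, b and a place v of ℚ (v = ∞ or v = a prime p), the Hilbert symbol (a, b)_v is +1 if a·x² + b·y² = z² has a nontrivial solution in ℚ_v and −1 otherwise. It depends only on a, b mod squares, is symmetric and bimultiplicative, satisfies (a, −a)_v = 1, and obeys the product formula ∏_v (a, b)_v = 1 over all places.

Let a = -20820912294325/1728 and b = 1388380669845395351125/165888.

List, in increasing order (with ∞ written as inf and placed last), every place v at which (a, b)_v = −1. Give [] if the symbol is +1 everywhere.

[3, 11, 23, 31]

Mod squares: a ≡ -472719, b ≡ 2090. Check v ∈ {∞, 2, 3, 5, 7, 11, 13, 17, 19, 23, 31}.
v=11: a=11^4·(≡10), b=11^3·(≡5) mod 11; (10|11)=-1, (5|11)=+1; (−1)^{4·3·5}·(-1)^3·(+1)^4 = -1.
v=19: a=19^2·(≡16), b=19^3·(≡14) mod 19; (16|19)=+1, (14|19)=-1; (−1)^{2·3·9}·(+1)^3·(-1)^2 = +1.
v=3: a=3^-3·(≡2), b=3^-4·(≡2) mod 3; (2|3)=-1, (2|3)=-1; (−1)^{-3·-4·1}·(-1)^-4·(-1)^-3 = -1.
v=23: a=23^1·(≡2), b=23^2·(≡19) mod 23; (2|23)=+1, (19|23)=-1; (−1)^{1·2·11}·(+1)^2·(-1)^1 = -1.
v=2: v_2(a)=-6, v_2(b)=-11; units ≡ 1, 5 (mod 8); ε·ε+αω+βω = 0·0+-6·1+-11·0 ≡ 0  ⇒  (a,b)_2 = +1.
v=13: a=13^1·(≡6), b=13^2·(≡3) mod 13; (6|13)=-1, (3|13)=+1; (−1)^{1·2·6}·(-1)^2·(+1)^1 = +1.
v=17: a=17^1·(≡6), b=17^2·(≡2) mod 17; (6|17)=-1, (2|17)=+1; (−1)^{1·2·8}·(-1)^2·(+1)^1 = +1.
v=∞: -472719 < 0 and 2090 > 0  ⇒  (a,b)_∞ = +1.
v=31: a=31^1·(≡11), b=31^2·(≡12) mod 31; (11|31)=-1, (12|31)=-1; (−1)^{1·2·15}·(-1)^2·(-1)^1 = -1.
v=7: a=7^0·(≡3), b=7^2·(≡1) mod 7; (3|7)=-1, (1|7)=+1; (−1)^{0·2·3}·(-1)^2·(+1)^0 = +1.
v=5: a=5^2·(≡4), b=5^3·(≡3) mod 5; (4|5)=+1, (3|5)=-1; (−1)^{2·3·2}·(+1)^3·(-1)^2 = +1.
(-472719, 2090 / ℚ) ramifies at {3, 11, 23, 31}: a division algebra.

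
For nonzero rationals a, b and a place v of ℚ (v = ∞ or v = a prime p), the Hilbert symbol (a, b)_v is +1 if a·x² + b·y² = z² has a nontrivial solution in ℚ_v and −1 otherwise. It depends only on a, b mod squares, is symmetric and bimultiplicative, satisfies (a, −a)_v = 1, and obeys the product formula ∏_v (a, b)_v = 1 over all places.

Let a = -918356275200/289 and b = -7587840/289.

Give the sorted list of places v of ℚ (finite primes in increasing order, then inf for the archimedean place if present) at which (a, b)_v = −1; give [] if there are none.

[2, 3, 5, inf]

Mod squares: a ≡ -3, b ≡ -7410. Check v ∈ {∞, 2, 3, 5, 7, 13, 17, 19}.
v=5: a=5^2·(≡3), b=5^1·(≡3) mod 5; (3|5)=-1, (3|5)=-1; (−1)^{2·1·2}·(-1)^1·(-1)^2 = -1.
v=∞: -3 < 0 and -7410 < 0  ⇒  (a,b)_∞ = -1.
v=2: v_2(a)=12, v_2(b)=11; units ≡ 5, 7 (mod 8); ε·ε+αω+βω = 0·1+12·0+11·1 ≡ 1  ⇒  (a,b)_2 = -1.
v=3: a=3^1·(≡2), b=3^1·(≡2) mod 3; (2|3)=-1, (2|3)=-1; (−1)^{1·1·1}·(-1)^1·(-1)^1 = -1.
v=17: a=17^-2·(≡5), b=17^-2·(≡8) mod 17; (5|17)=-1, (8|17)=+1; (−1)^{-2·-2·8}·(-1)^-2·(+1)^-2 = +1.
v=13: a=13^2·(≡9), b=13^1·(≡11) mod 13; (9|13)=+1, (11|13)=-1; (−1)^{2·1·6}·(+1)^1·(-1)^2 = +1.
v=7: a=7^2·(≡4), b=7^0·(≡3) mod 7; (4|7)=+1, (3|7)=-1; (−1)^{2·0·3}·(+1)^0·(-1)^2 = +1.
v=19: a=19^2·(≡6), b=19^1·(≡5) mod 19; (6|19)=+1, (5|19)=+1; (−1)^{2·1·9}·(+1)^1·(+1)^2 = +1.
Ram(-3, -7410) = {2, 3, 5, ∞}; no ℚ_2-point on the conic.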